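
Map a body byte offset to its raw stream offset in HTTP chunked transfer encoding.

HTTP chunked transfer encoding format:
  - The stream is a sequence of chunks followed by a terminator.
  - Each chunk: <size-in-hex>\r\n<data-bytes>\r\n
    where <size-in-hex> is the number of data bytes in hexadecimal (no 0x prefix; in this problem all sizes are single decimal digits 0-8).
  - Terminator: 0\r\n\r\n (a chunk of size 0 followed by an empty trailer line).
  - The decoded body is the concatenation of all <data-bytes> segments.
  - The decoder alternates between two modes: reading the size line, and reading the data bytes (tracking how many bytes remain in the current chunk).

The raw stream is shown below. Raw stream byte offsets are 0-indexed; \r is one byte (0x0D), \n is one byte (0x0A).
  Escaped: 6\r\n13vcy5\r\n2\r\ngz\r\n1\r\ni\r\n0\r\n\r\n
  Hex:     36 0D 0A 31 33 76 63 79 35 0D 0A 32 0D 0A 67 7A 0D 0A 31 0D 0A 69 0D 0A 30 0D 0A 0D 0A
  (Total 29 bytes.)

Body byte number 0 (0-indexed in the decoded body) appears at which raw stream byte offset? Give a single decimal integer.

Answer: 3

Derivation:
Chunk 1: stream[0..1]='6' size=0x6=6, data at stream[3..9]='13vcy5' -> body[0..6], body so far='13vcy5'
Chunk 2: stream[11..12]='2' size=0x2=2, data at stream[14..16]='gz' -> body[6..8], body so far='13vcy5gz'
Chunk 3: stream[18..19]='1' size=0x1=1, data at stream[21..22]='i' -> body[8..9], body so far='13vcy5gzi'
Chunk 4: stream[24..25]='0' size=0 (terminator). Final body='13vcy5gzi' (9 bytes)
Body byte 0 at stream offset 3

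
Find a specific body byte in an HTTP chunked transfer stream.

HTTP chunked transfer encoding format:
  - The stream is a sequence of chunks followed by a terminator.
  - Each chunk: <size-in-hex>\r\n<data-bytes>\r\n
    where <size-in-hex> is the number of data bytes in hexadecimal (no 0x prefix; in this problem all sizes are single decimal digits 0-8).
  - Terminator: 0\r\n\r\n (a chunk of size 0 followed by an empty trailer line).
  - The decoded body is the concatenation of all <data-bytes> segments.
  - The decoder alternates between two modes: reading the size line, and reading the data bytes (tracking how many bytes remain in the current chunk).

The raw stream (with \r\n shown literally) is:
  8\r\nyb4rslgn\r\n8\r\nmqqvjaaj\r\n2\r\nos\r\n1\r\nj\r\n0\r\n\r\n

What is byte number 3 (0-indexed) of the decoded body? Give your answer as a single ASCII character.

Chunk 1: stream[0..1]='8' size=0x8=8, data at stream[3..11]='yb4rslgn' -> body[0..8], body so far='yb4rslgn'
Chunk 2: stream[13..14]='8' size=0x8=8, data at stream[16..24]='mqqvjaaj' -> body[8..16], body so far='yb4rslgnmqqvjaaj'
Chunk 3: stream[26..27]='2' size=0x2=2, data at stream[29..31]='os' -> body[16..18], body so far='yb4rslgnmqqvjaajos'
Chunk 4: stream[33..34]='1' size=0x1=1, data at stream[36..37]='j' -> body[18..19], body so far='yb4rslgnmqqvjaajosj'
Chunk 5: stream[39..40]='0' size=0 (terminator). Final body='yb4rslgnmqqvjaajosj' (19 bytes)
Body byte 3 = 'r'

Answer: r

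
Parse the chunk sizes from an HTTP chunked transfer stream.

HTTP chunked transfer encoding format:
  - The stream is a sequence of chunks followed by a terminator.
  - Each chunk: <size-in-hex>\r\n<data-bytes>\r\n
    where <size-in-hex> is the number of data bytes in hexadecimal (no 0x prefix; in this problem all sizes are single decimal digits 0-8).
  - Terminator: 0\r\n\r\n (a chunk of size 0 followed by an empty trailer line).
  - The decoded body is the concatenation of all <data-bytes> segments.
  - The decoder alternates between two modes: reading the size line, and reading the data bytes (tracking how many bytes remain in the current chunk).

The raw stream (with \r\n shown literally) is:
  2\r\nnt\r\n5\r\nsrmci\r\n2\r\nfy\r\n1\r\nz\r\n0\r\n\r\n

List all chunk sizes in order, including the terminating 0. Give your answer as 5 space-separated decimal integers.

Chunk 1: stream[0..1]='2' size=0x2=2, data at stream[3..5]='nt' -> body[0..2], body so far='nt'
Chunk 2: stream[7..8]='5' size=0x5=5, data at stream[10..15]='srmci' -> body[2..7], body so far='ntsrmci'
Chunk 3: stream[17..18]='2' size=0x2=2, data at stream[20..22]='fy' -> body[7..9], body so far='ntsrmcify'
Chunk 4: stream[24..25]='1' size=0x1=1, data at stream[27..28]='z' -> body[9..10], body so far='ntsrmcifyz'
Chunk 5: stream[30..31]='0' size=0 (terminator). Final body='ntsrmcifyz' (10 bytes)

Answer: 2 5 2 1 0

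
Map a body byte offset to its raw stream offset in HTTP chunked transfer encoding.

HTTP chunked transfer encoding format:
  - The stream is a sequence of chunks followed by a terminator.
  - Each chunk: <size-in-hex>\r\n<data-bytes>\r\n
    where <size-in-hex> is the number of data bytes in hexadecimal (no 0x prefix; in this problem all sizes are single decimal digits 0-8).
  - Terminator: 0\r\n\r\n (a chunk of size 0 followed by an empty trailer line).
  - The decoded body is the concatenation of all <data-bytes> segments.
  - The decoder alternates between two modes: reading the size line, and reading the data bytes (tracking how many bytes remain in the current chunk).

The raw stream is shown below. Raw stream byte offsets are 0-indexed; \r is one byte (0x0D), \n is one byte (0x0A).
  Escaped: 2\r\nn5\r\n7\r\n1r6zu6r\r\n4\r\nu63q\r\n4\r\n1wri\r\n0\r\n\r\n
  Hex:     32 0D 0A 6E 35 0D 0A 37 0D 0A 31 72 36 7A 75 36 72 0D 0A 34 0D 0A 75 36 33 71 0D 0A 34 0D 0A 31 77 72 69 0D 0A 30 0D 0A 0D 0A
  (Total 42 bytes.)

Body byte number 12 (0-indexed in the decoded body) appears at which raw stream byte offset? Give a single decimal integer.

Answer: 25

Derivation:
Chunk 1: stream[0..1]='2' size=0x2=2, data at stream[3..5]='n5' -> body[0..2], body so far='n5'
Chunk 2: stream[7..8]='7' size=0x7=7, data at stream[10..17]='1r6zu6r' -> body[2..9], body so far='n51r6zu6r'
Chunk 3: stream[19..20]='4' size=0x4=4, data at stream[22..26]='u63q' -> body[9..13], body so far='n51r6zu6ru63q'
Chunk 4: stream[28..29]='4' size=0x4=4, data at stream[31..35]='1wri' -> body[13..17], body so far='n51r6zu6ru63q1wri'
Chunk 5: stream[37..38]='0' size=0 (terminator). Final body='n51r6zu6ru63q1wri' (17 bytes)
Body byte 12 at stream offset 25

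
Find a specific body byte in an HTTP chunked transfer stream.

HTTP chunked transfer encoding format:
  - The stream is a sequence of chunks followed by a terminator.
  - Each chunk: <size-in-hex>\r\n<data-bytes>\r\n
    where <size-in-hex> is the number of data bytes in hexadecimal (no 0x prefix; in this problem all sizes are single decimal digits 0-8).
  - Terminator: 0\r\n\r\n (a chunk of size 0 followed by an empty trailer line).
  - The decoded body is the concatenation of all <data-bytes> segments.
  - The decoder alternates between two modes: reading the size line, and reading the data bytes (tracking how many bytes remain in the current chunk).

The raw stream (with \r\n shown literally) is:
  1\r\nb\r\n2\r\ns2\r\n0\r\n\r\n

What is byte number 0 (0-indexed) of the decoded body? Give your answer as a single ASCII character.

Answer: b

Derivation:
Chunk 1: stream[0..1]='1' size=0x1=1, data at stream[3..4]='b' -> body[0..1], body so far='b'
Chunk 2: stream[6..7]='2' size=0x2=2, data at stream[9..11]='s2' -> body[1..3], body so far='bs2'
Chunk 3: stream[13..14]='0' size=0 (terminator). Final body='bs2' (3 bytes)
Body byte 0 = 'b'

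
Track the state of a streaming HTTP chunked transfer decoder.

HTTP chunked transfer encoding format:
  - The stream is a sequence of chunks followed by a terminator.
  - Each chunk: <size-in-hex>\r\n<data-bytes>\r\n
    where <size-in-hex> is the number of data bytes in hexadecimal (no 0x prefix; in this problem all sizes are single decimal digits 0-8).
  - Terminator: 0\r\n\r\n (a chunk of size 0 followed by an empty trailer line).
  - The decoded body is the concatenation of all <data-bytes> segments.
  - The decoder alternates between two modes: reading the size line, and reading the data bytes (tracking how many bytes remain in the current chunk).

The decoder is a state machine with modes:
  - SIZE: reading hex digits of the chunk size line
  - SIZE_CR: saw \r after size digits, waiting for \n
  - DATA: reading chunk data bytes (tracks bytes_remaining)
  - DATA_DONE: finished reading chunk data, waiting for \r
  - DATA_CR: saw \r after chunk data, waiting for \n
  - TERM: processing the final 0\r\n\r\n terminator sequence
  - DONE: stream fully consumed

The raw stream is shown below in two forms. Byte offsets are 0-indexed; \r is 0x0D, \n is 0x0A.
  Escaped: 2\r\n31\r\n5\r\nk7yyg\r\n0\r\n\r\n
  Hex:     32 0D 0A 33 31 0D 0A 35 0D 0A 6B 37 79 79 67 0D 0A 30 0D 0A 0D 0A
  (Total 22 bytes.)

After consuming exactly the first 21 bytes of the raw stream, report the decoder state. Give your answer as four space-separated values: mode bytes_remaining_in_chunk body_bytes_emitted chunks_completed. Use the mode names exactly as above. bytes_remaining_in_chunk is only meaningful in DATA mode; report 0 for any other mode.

Byte 0 = '2': mode=SIZE remaining=0 emitted=0 chunks_done=0
Byte 1 = 0x0D: mode=SIZE_CR remaining=0 emitted=0 chunks_done=0
Byte 2 = 0x0A: mode=DATA remaining=2 emitted=0 chunks_done=0
Byte 3 = '3': mode=DATA remaining=1 emitted=1 chunks_done=0
Byte 4 = '1': mode=DATA_DONE remaining=0 emitted=2 chunks_done=0
Byte 5 = 0x0D: mode=DATA_CR remaining=0 emitted=2 chunks_done=0
Byte 6 = 0x0A: mode=SIZE remaining=0 emitted=2 chunks_done=1
Byte 7 = '5': mode=SIZE remaining=0 emitted=2 chunks_done=1
Byte 8 = 0x0D: mode=SIZE_CR remaining=0 emitted=2 chunks_done=1
Byte 9 = 0x0A: mode=DATA remaining=5 emitted=2 chunks_done=1
Byte 10 = 'k': mode=DATA remaining=4 emitted=3 chunks_done=1
Byte 11 = '7': mode=DATA remaining=3 emitted=4 chunks_done=1
Byte 12 = 'y': mode=DATA remaining=2 emitted=5 chunks_done=1
Byte 13 = 'y': mode=DATA remaining=1 emitted=6 chunks_done=1
Byte 14 = 'g': mode=DATA_DONE remaining=0 emitted=7 chunks_done=1
Byte 15 = 0x0D: mode=DATA_CR remaining=0 emitted=7 chunks_done=1
Byte 16 = 0x0A: mode=SIZE remaining=0 emitted=7 chunks_done=2
Byte 17 = '0': mode=SIZE remaining=0 emitted=7 chunks_done=2
Byte 18 = 0x0D: mode=SIZE_CR remaining=0 emitted=7 chunks_done=2
Byte 19 = 0x0A: mode=TERM remaining=0 emitted=7 chunks_done=2
Byte 20 = 0x0D: mode=TERM remaining=0 emitted=7 chunks_done=2

Answer: TERM 0 7 2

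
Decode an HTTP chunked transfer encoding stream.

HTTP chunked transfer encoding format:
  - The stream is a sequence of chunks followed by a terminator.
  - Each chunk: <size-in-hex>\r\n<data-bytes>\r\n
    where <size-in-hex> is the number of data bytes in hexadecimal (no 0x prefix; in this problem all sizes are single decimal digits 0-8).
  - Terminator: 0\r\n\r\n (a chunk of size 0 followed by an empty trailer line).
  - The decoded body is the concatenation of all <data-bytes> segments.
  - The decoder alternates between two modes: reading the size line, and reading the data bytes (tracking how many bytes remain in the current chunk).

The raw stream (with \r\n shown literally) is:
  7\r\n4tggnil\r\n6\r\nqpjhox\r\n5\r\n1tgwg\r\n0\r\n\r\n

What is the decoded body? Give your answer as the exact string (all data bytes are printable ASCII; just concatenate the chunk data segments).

Answer: 4tggnilqpjhox1tgwg

Derivation:
Chunk 1: stream[0..1]='7' size=0x7=7, data at stream[3..10]='4tggnil' -> body[0..7], body so far='4tggnil'
Chunk 2: stream[12..13]='6' size=0x6=6, data at stream[15..21]='qpjhox' -> body[7..13], body so far='4tggnilqpjhox'
Chunk 3: stream[23..24]='5' size=0x5=5, data at stream[26..31]='1tgwg' -> body[13..18], body so far='4tggnilqpjhox1tgwg'
Chunk 4: stream[33..34]='0' size=0 (terminator). Final body='4tggnilqpjhox1tgwg' (18 bytes)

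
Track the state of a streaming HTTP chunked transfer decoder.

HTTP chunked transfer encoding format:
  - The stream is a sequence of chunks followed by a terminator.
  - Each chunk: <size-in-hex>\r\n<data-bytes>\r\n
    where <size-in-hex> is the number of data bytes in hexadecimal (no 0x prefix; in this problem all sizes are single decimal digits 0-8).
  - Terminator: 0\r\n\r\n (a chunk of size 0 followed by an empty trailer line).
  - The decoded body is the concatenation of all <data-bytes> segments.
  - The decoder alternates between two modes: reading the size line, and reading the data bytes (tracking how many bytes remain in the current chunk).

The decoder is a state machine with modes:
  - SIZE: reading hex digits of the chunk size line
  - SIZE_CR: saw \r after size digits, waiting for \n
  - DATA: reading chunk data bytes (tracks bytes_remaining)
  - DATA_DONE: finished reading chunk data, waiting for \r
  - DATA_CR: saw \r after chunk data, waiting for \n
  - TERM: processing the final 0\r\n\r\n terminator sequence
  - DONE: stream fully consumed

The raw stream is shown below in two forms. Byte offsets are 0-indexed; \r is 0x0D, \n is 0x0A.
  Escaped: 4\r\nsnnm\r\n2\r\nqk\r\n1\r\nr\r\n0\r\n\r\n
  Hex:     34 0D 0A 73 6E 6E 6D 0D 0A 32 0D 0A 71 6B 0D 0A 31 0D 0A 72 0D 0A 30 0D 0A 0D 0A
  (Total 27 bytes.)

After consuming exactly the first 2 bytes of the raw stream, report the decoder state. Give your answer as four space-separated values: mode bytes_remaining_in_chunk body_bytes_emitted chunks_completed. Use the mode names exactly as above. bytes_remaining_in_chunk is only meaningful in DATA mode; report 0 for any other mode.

Byte 0 = '4': mode=SIZE remaining=0 emitted=0 chunks_done=0
Byte 1 = 0x0D: mode=SIZE_CR remaining=0 emitted=0 chunks_done=0

Answer: SIZE_CR 0 0 0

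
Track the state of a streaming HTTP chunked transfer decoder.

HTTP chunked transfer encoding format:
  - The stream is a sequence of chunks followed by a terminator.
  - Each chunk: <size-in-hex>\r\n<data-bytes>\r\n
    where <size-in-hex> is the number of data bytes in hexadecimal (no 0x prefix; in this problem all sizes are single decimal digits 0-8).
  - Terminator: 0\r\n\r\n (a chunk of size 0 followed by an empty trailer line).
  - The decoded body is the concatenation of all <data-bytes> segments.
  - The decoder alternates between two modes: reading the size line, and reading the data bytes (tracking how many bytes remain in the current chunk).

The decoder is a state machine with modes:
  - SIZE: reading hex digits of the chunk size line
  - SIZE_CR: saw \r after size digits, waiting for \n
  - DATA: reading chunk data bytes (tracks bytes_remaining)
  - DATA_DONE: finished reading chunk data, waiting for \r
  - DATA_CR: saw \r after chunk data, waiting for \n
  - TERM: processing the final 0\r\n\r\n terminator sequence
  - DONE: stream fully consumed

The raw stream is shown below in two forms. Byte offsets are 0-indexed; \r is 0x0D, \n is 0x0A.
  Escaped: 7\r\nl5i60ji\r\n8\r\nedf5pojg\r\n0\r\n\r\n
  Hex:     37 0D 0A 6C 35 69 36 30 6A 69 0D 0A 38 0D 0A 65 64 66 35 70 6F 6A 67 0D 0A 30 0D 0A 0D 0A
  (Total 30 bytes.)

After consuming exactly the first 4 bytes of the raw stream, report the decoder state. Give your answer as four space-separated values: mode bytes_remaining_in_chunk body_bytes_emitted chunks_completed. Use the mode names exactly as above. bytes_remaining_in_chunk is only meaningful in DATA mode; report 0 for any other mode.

Byte 0 = '7': mode=SIZE remaining=0 emitted=0 chunks_done=0
Byte 1 = 0x0D: mode=SIZE_CR remaining=0 emitted=0 chunks_done=0
Byte 2 = 0x0A: mode=DATA remaining=7 emitted=0 chunks_done=0
Byte 3 = 'l': mode=DATA remaining=6 emitted=1 chunks_done=0

Answer: DATA 6 1 0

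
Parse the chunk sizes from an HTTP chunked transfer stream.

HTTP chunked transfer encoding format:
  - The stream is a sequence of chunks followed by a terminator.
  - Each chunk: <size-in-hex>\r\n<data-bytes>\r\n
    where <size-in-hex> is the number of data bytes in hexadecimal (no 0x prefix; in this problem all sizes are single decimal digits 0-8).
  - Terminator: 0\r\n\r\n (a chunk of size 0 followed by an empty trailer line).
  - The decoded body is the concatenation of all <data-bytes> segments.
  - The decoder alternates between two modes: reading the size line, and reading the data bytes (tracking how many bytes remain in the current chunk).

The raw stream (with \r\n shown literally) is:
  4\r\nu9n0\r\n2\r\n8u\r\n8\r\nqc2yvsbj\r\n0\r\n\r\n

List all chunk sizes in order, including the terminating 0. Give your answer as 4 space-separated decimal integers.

Answer: 4 2 8 0

Derivation:
Chunk 1: stream[0..1]='4' size=0x4=4, data at stream[3..7]='u9n0' -> body[0..4], body so far='u9n0'
Chunk 2: stream[9..10]='2' size=0x2=2, data at stream[12..14]='8u' -> body[4..6], body so far='u9n08u'
Chunk 3: stream[16..17]='8' size=0x8=8, data at stream[19..27]='qc2yvsbj' -> body[6..14], body so far='u9n08uqc2yvsbj'
Chunk 4: stream[29..30]='0' size=0 (terminator). Final body='u9n08uqc2yvsbj' (14 bytes)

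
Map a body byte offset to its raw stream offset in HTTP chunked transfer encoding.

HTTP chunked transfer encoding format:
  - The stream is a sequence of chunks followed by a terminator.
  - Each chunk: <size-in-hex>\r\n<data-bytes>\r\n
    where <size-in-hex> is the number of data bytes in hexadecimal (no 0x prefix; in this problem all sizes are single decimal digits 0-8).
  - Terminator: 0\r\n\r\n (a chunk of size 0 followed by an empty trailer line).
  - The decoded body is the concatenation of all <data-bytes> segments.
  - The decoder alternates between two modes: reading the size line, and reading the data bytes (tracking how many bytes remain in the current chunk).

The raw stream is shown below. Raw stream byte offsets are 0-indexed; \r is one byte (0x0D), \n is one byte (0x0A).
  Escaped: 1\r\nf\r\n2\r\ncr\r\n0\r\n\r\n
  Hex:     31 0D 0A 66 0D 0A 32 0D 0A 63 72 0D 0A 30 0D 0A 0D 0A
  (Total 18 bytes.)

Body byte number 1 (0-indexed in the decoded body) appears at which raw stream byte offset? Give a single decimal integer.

Answer: 9

Derivation:
Chunk 1: stream[0..1]='1' size=0x1=1, data at stream[3..4]='f' -> body[0..1], body so far='f'
Chunk 2: stream[6..7]='2' size=0x2=2, data at stream[9..11]='cr' -> body[1..3], body so far='fcr'
Chunk 3: stream[13..14]='0' size=0 (terminator). Final body='fcr' (3 bytes)
Body byte 1 at stream offset 9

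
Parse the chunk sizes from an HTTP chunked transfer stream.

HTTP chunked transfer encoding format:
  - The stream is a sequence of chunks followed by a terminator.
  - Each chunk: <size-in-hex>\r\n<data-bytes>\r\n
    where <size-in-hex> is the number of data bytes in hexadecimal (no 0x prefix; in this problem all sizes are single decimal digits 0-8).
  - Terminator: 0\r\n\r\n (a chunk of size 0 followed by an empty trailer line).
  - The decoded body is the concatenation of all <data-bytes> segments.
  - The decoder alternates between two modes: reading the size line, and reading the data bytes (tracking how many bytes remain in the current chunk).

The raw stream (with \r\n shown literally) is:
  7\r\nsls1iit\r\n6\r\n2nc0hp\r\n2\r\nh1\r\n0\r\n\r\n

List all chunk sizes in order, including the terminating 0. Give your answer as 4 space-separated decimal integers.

Chunk 1: stream[0..1]='7' size=0x7=7, data at stream[3..10]='sls1iit' -> body[0..7], body so far='sls1iit'
Chunk 2: stream[12..13]='6' size=0x6=6, data at stream[15..21]='2nc0hp' -> body[7..13], body so far='sls1iit2nc0hp'
Chunk 3: stream[23..24]='2' size=0x2=2, data at stream[26..28]='h1' -> body[13..15], body so far='sls1iit2nc0hph1'
Chunk 4: stream[30..31]='0' size=0 (terminator). Final body='sls1iit2nc0hph1' (15 bytes)

Answer: 7 6 2 0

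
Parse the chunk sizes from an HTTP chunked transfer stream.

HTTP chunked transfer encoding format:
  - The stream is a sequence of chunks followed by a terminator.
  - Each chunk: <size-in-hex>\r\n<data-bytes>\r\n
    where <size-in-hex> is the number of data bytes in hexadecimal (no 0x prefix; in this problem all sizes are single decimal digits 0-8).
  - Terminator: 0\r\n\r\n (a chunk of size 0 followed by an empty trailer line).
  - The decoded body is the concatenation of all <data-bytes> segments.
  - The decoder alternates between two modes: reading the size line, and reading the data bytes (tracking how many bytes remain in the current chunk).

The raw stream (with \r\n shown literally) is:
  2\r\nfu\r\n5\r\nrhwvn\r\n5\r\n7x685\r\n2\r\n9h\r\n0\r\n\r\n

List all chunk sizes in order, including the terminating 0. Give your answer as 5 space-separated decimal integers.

Chunk 1: stream[0..1]='2' size=0x2=2, data at stream[3..5]='fu' -> body[0..2], body so far='fu'
Chunk 2: stream[7..8]='5' size=0x5=5, data at stream[10..15]='rhwvn' -> body[2..7], body so far='furhwvn'
Chunk 3: stream[17..18]='5' size=0x5=5, data at stream[20..25]='7x685' -> body[7..12], body so far='furhwvn7x685'
Chunk 4: stream[27..28]='2' size=0x2=2, data at stream[30..32]='9h' -> body[12..14], body so far='furhwvn7x6859h'
Chunk 5: stream[34..35]='0' size=0 (terminator). Final body='furhwvn7x6859h' (14 bytes)

Answer: 2 5 5 2 0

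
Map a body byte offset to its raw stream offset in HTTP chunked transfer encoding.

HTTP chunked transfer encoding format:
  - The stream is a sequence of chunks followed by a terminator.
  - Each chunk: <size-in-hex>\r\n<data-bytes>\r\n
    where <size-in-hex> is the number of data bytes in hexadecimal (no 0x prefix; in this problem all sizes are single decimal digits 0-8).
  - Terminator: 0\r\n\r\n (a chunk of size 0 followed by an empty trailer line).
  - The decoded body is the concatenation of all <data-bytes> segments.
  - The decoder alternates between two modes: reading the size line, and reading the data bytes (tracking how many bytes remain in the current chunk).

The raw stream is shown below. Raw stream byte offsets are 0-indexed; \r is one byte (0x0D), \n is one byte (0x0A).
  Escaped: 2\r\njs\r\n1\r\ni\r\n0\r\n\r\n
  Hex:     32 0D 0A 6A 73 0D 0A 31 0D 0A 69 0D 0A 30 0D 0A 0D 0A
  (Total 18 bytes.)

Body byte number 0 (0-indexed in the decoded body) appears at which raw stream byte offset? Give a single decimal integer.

Answer: 3

Derivation:
Chunk 1: stream[0..1]='2' size=0x2=2, data at stream[3..5]='js' -> body[0..2], body so far='js'
Chunk 2: stream[7..8]='1' size=0x1=1, data at stream[10..11]='i' -> body[2..3], body so far='jsi'
Chunk 3: stream[13..14]='0' size=0 (terminator). Final body='jsi' (3 bytes)
Body byte 0 at stream offset 3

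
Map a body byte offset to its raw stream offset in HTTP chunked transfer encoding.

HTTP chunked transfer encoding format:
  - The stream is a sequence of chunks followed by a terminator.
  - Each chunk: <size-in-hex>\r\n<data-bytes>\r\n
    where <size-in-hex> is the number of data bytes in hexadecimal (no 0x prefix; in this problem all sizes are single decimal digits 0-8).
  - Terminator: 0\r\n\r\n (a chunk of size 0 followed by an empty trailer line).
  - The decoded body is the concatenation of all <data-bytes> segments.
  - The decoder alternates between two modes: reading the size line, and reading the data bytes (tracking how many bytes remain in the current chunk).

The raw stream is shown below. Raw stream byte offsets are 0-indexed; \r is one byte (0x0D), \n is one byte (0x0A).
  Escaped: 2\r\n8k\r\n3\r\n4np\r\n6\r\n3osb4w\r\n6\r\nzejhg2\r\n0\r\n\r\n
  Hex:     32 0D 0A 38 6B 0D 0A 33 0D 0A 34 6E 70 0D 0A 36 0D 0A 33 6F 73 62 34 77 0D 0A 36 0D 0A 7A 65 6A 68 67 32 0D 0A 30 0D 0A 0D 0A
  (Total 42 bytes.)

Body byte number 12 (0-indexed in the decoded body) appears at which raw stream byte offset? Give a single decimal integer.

Answer: 30

Derivation:
Chunk 1: stream[0..1]='2' size=0x2=2, data at stream[3..5]='8k' -> body[0..2], body so far='8k'
Chunk 2: stream[7..8]='3' size=0x3=3, data at stream[10..13]='4np' -> body[2..5], body so far='8k4np'
Chunk 3: stream[15..16]='6' size=0x6=6, data at stream[18..24]='3osb4w' -> body[5..11], body so far='8k4np3osb4w'
Chunk 4: stream[26..27]='6' size=0x6=6, data at stream[29..35]='zejhg2' -> body[11..17], body so far='8k4np3osb4wzejhg2'
Chunk 5: stream[37..38]='0' size=0 (terminator). Final body='8k4np3osb4wzejhg2' (17 bytes)
Body byte 12 at stream offset 30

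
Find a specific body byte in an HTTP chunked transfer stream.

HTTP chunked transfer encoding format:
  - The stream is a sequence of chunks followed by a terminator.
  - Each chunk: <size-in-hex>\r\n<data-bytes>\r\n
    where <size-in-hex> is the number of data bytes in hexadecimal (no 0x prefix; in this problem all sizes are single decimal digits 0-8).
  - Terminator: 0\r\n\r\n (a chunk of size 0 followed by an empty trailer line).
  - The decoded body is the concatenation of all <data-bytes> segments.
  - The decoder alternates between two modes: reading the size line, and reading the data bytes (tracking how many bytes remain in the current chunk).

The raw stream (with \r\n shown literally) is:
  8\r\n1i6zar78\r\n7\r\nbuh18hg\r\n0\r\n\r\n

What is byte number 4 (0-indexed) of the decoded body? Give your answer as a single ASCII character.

Answer: a

Derivation:
Chunk 1: stream[0..1]='8' size=0x8=8, data at stream[3..11]='1i6zar78' -> body[0..8], body so far='1i6zar78'
Chunk 2: stream[13..14]='7' size=0x7=7, data at stream[16..23]='buh18hg' -> body[8..15], body so far='1i6zar78buh18hg'
Chunk 3: stream[25..26]='0' size=0 (terminator). Final body='1i6zar78buh18hg' (15 bytes)
Body byte 4 = 'a'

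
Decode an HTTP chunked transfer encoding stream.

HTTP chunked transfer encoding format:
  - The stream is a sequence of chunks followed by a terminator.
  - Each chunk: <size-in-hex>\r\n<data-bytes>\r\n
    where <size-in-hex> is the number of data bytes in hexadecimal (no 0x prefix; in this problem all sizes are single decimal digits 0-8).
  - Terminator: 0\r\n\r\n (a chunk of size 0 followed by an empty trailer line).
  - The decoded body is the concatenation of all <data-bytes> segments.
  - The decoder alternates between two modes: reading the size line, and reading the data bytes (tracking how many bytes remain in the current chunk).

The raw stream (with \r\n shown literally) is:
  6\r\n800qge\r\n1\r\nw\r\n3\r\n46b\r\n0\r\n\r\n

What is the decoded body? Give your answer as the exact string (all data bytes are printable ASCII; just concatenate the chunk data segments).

Answer: 800qgew46b

Derivation:
Chunk 1: stream[0..1]='6' size=0x6=6, data at stream[3..9]='800qge' -> body[0..6], body so far='800qge'
Chunk 2: stream[11..12]='1' size=0x1=1, data at stream[14..15]='w' -> body[6..7], body so far='800qgew'
Chunk 3: stream[17..18]='3' size=0x3=3, data at stream[20..23]='46b' -> body[7..10], body so far='800qgew46b'
Chunk 4: stream[25..26]='0' size=0 (terminator). Final body='800qgew46b' (10 bytes)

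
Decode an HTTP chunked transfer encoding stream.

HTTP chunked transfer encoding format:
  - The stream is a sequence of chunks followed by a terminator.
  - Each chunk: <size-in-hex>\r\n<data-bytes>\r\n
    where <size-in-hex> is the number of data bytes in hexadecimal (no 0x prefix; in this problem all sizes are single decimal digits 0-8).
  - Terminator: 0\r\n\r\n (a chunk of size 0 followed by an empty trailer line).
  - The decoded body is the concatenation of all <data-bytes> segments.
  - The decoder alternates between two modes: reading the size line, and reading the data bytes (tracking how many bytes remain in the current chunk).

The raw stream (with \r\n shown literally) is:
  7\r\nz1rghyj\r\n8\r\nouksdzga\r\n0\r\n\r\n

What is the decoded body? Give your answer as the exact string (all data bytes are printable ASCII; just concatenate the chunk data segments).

Answer: z1rghyjouksdzga

Derivation:
Chunk 1: stream[0..1]='7' size=0x7=7, data at stream[3..10]='z1rghyj' -> body[0..7], body so far='z1rghyj'
Chunk 2: stream[12..13]='8' size=0x8=8, data at stream[15..23]='ouksdzga' -> body[7..15], body so far='z1rghyjouksdzga'
Chunk 3: stream[25..26]='0' size=0 (terminator). Final body='z1rghyjouksdzga' (15 bytes)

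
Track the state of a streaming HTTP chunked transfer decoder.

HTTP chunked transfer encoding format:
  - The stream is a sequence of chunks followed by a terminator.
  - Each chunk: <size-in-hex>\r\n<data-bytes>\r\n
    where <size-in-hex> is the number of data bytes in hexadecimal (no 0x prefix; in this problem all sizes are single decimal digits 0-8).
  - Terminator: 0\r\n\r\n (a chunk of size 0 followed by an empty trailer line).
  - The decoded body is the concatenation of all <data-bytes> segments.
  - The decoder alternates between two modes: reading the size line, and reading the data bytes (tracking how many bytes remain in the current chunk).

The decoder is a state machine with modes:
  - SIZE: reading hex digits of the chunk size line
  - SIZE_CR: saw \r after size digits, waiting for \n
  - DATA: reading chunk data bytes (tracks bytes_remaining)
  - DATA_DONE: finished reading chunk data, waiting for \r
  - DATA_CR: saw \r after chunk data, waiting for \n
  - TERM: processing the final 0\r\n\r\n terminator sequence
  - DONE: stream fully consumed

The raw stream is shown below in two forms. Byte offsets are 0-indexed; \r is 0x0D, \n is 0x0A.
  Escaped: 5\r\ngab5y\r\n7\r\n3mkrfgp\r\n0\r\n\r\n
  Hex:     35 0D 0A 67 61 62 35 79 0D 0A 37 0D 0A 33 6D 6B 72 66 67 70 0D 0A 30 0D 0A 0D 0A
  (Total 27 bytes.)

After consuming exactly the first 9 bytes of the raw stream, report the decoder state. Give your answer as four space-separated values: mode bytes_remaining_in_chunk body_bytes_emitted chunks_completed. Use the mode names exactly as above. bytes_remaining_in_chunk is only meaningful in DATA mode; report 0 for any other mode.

Byte 0 = '5': mode=SIZE remaining=0 emitted=0 chunks_done=0
Byte 1 = 0x0D: mode=SIZE_CR remaining=0 emitted=0 chunks_done=0
Byte 2 = 0x0A: mode=DATA remaining=5 emitted=0 chunks_done=0
Byte 3 = 'g': mode=DATA remaining=4 emitted=1 chunks_done=0
Byte 4 = 'a': mode=DATA remaining=3 emitted=2 chunks_done=0
Byte 5 = 'b': mode=DATA remaining=2 emitted=3 chunks_done=0
Byte 6 = '5': mode=DATA remaining=1 emitted=4 chunks_done=0
Byte 7 = 'y': mode=DATA_DONE remaining=0 emitted=5 chunks_done=0
Byte 8 = 0x0D: mode=DATA_CR remaining=0 emitted=5 chunks_done=0

Answer: DATA_CR 0 5 0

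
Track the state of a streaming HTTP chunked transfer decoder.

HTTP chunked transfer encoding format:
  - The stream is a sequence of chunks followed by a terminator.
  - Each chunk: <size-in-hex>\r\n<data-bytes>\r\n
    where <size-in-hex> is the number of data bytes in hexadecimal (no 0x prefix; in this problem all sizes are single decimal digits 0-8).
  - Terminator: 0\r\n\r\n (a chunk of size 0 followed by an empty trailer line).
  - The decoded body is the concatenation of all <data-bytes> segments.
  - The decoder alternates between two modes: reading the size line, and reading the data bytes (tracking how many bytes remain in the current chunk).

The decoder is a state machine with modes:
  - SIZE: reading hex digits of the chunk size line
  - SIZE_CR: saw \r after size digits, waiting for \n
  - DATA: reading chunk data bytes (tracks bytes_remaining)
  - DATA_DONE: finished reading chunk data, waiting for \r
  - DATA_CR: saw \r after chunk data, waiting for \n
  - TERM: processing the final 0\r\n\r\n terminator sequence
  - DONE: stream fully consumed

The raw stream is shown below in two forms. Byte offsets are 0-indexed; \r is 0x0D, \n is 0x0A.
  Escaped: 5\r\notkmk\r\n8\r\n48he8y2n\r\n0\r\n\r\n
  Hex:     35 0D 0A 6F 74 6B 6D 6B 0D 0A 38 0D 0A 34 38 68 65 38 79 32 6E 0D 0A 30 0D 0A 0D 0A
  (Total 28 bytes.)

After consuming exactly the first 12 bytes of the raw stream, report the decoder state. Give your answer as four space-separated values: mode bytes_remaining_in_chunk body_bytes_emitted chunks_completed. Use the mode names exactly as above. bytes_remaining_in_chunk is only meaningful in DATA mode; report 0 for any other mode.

Answer: SIZE_CR 0 5 1

Derivation:
Byte 0 = '5': mode=SIZE remaining=0 emitted=0 chunks_done=0
Byte 1 = 0x0D: mode=SIZE_CR remaining=0 emitted=0 chunks_done=0
Byte 2 = 0x0A: mode=DATA remaining=5 emitted=0 chunks_done=0
Byte 3 = 'o': mode=DATA remaining=4 emitted=1 chunks_done=0
Byte 4 = 't': mode=DATA remaining=3 emitted=2 chunks_done=0
Byte 5 = 'k': mode=DATA remaining=2 emitted=3 chunks_done=0
Byte 6 = 'm': mode=DATA remaining=1 emitted=4 chunks_done=0
Byte 7 = 'k': mode=DATA_DONE remaining=0 emitted=5 chunks_done=0
Byte 8 = 0x0D: mode=DATA_CR remaining=0 emitted=5 chunks_done=0
Byte 9 = 0x0A: mode=SIZE remaining=0 emitted=5 chunks_done=1
Byte 10 = '8': mode=SIZE remaining=0 emitted=5 chunks_done=1
Byte 11 = 0x0D: mode=SIZE_CR remaining=0 emitted=5 chunks_done=1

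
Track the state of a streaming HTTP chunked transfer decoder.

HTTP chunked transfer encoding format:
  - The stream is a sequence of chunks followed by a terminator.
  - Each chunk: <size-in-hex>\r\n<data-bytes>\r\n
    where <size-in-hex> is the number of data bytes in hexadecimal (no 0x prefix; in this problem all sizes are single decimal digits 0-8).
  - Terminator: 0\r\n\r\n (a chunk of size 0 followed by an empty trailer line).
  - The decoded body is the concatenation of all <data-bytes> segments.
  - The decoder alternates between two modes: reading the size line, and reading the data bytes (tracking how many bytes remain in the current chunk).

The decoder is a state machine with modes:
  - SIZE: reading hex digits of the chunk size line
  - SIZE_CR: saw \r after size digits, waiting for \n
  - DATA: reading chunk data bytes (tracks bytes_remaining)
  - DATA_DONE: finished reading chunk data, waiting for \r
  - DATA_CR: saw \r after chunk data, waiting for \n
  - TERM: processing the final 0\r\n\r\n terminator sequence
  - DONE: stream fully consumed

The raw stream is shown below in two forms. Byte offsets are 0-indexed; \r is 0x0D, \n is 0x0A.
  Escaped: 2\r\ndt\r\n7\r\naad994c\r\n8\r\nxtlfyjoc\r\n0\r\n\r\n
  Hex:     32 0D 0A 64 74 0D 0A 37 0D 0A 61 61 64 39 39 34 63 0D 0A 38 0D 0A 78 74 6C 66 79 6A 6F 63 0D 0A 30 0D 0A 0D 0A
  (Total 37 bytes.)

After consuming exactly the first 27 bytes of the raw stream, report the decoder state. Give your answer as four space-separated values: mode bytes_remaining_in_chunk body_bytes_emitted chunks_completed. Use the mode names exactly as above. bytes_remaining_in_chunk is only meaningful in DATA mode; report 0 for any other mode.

Answer: DATA 3 14 2

Derivation:
Byte 0 = '2': mode=SIZE remaining=0 emitted=0 chunks_done=0
Byte 1 = 0x0D: mode=SIZE_CR remaining=0 emitted=0 chunks_done=0
Byte 2 = 0x0A: mode=DATA remaining=2 emitted=0 chunks_done=0
Byte 3 = 'd': mode=DATA remaining=1 emitted=1 chunks_done=0
Byte 4 = 't': mode=DATA_DONE remaining=0 emitted=2 chunks_done=0
Byte 5 = 0x0D: mode=DATA_CR remaining=0 emitted=2 chunks_done=0
Byte 6 = 0x0A: mode=SIZE remaining=0 emitted=2 chunks_done=1
Byte 7 = '7': mode=SIZE remaining=0 emitted=2 chunks_done=1
Byte 8 = 0x0D: mode=SIZE_CR remaining=0 emitted=2 chunks_done=1
Byte 9 = 0x0A: mode=DATA remaining=7 emitted=2 chunks_done=1
Byte 10 = 'a': mode=DATA remaining=6 emitted=3 chunks_done=1
Byte 11 = 'a': mode=DATA remaining=5 emitted=4 chunks_done=1
Byte 12 = 'd': mode=DATA remaining=4 emitted=5 chunks_done=1
Byte 13 = '9': mode=DATA remaining=3 emitted=6 chunks_done=1
Byte 14 = '9': mode=DATA remaining=2 emitted=7 chunks_done=1
Byte 15 = '4': mode=DATA remaining=1 emitted=8 chunks_done=1
Byte 16 = 'c': mode=DATA_DONE remaining=0 emitted=9 chunks_done=1
Byte 17 = 0x0D: mode=DATA_CR remaining=0 emitted=9 chunks_done=1
Byte 18 = 0x0A: mode=SIZE remaining=0 emitted=9 chunks_done=2
Byte 19 = '8': mode=SIZE remaining=0 emitted=9 chunks_done=2
Byte 20 = 0x0D: mode=SIZE_CR remaining=0 emitted=9 chunks_done=2
Byte 21 = 0x0A: mode=DATA remaining=8 emitted=9 chunks_done=2
Byte 22 = 'x': mode=DATA remaining=7 emitted=10 chunks_done=2
Byte 23 = 't': mode=DATA remaining=6 emitted=11 chunks_done=2
Byte 24 = 'l': mode=DATA remaining=5 emitted=12 chunks_done=2
Byte 25 = 'f': mode=DATA remaining=4 emitted=13 chunks_done=2
Byte 26 = 'y': mode=DATA remaining=3 emitted=14 chunks_done=2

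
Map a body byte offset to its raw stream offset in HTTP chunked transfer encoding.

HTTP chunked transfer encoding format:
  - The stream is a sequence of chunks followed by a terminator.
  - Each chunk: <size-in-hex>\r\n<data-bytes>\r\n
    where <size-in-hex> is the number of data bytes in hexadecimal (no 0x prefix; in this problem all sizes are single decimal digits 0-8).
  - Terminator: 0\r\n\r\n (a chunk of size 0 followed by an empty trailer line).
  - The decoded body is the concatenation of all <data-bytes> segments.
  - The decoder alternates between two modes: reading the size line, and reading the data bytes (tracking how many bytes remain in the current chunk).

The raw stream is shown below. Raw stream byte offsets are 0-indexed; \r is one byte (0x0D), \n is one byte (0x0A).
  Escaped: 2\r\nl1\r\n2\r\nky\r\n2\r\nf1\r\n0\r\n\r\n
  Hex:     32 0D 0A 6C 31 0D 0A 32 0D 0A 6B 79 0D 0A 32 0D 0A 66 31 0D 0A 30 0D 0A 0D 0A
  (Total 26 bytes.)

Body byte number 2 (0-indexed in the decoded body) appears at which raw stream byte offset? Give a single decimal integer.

Answer: 10

Derivation:
Chunk 1: stream[0..1]='2' size=0x2=2, data at stream[3..5]='l1' -> body[0..2], body so far='l1'
Chunk 2: stream[7..8]='2' size=0x2=2, data at stream[10..12]='ky' -> body[2..4], body so far='l1ky'
Chunk 3: stream[14..15]='2' size=0x2=2, data at stream[17..19]='f1' -> body[4..6], body so far='l1kyf1'
Chunk 4: stream[21..22]='0' size=0 (terminator). Final body='l1kyf1' (6 bytes)
Body byte 2 at stream offset 10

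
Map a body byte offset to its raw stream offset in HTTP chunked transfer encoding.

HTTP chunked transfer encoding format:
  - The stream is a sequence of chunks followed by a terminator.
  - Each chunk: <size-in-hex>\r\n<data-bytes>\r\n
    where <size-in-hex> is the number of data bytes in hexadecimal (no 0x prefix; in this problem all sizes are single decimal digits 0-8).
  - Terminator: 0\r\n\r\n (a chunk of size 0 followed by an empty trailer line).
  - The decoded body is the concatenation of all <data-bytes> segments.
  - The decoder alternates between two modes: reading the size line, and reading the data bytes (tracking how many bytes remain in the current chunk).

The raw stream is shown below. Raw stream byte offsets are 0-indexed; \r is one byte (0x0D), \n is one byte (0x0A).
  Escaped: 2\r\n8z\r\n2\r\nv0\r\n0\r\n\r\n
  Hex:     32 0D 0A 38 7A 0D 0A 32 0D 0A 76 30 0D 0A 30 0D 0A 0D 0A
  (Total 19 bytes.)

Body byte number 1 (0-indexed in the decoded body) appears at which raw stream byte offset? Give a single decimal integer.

Chunk 1: stream[0..1]='2' size=0x2=2, data at stream[3..5]='8z' -> body[0..2], body so far='8z'
Chunk 2: stream[7..8]='2' size=0x2=2, data at stream[10..12]='v0' -> body[2..4], body so far='8zv0'
Chunk 3: stream[14..15]='0' size=0 (terminator). Final body='8zv0' (4 bytes)
Body byte 1 at stream offset 4

Answer: 4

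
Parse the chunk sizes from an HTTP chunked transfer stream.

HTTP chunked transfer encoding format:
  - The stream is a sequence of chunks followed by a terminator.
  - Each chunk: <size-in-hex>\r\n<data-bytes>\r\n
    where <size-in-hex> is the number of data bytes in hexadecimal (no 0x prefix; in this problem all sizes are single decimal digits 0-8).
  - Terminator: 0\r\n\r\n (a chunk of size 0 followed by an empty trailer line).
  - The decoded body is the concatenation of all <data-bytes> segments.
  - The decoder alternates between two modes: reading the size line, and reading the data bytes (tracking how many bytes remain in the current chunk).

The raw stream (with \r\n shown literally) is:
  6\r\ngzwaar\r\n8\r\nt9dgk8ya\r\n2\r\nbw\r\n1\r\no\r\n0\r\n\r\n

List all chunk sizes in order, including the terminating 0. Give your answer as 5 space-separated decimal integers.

Answer: 6 8 2 1 0

Derivation:
Chunk 1: stream[0..1]='6' size=0x6=6, data at stream[3..9]='gzwaar' -> body[0..6], body so far='gzwaar'
Chunk 2: stream[11..12]='8' size=0x8=8, data at stream[14..22]='t9dgk8ya' -> body[6..14], body so far='gzwaart9dgk8ya'
Chunk 3: stream[24..25]='2' size=0x2=2, data at stream[27..29]='bw' -> body[14..16], body so far='gzwaart9dgk8yabw'
Chunk 4: stream[31..32]='1' size=0x1=1, data at stream[34..35]='o' -> body[16..17], body so far='gzwaart9dgk8yabwo'
Chunk 5: stream[37..38]='0' size=0 (terminator). Final body='gzwaart9dgk8yabwo' (17 bytes)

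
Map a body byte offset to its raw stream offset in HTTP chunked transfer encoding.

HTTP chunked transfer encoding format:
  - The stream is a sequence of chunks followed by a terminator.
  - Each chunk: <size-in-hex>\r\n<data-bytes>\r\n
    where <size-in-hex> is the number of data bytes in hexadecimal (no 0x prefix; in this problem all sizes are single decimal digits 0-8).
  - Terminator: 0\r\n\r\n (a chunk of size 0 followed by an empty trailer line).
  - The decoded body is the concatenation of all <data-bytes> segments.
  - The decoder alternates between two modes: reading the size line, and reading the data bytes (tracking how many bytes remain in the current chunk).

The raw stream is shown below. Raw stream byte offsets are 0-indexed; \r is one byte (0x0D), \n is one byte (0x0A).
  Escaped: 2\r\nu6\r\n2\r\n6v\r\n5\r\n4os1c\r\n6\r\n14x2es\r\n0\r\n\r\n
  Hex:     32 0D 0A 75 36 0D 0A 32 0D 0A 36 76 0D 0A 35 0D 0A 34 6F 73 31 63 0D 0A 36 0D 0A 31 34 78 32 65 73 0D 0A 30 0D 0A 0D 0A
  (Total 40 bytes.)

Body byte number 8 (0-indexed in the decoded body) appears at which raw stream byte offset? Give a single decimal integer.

Chunk 1: stream[0..1]='2' size=0x2=2, data at stream[3..5]='u6' -> body[0..2], body so far='u6'
Chunk 2: stream[7..8]='2' size=0x2=2, data at stream[10..12]='6v' -> body[2..4], body so far='u66v'
Chunk 3: stream[14..15]='5' size=0x5=5, data at stream[17..22]='4os1c' -> body[4..9], body so far='u66v4os1c'
Chunk 4: stream[24..25]='6' size=0x6=6, data at stream[27..33]='14x2es' -> body[9..15], body so far='u66v4os1c14x2es'
Chunk 5: stream[35..36]='0' size=0 (terminator). Final body='u66v4os1c14x2es' (15 bytes)
Body byte 8 at stream offset 21

Answer: 21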